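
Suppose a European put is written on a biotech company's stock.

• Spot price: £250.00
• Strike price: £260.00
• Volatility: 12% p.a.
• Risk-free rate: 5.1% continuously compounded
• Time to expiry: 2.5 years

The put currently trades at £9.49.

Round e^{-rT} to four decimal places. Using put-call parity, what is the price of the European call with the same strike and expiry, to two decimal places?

£30.61

exp(−rT) = exp(−0.051·2.5) = 0.8803
Put-call parity: C − P = S − K·e^(−rT) = 250 − 260·0.8803 = 250 − 228.8780 = 21.1220
C = P + (C − P) = 9.49 + (21.1220) = 30.6120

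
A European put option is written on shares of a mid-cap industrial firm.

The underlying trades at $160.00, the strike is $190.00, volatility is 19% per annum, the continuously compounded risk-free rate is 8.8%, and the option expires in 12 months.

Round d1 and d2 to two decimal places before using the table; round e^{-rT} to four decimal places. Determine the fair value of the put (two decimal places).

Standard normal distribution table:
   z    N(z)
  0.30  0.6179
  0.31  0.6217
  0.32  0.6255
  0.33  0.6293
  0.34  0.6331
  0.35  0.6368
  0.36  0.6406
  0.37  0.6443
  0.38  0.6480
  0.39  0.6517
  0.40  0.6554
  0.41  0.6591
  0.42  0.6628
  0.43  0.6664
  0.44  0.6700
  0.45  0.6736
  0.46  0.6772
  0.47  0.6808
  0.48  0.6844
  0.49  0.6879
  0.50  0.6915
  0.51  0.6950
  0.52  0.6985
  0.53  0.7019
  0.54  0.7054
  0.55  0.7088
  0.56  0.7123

$20.85

σ√T = 0.19·√1 = 0.1900
d₁ = [ln(160/190) + (0.088 + ½·0.19²)·1] / (σ√T) = (-0.1719 + 0.1060) / 0.1900 = -0.3463 ≈ -0.35
d₂ = -0.3463 − 0.1900 = -0.5363 ≈ -0.54
exp(−rT) = exp(−0.088·1) = 0.9158
P = 190·0.9158·N(0.54) − 160·N(0.35) = 190·0.9158·0.7054 − 160·0.6368 = 122.7410 − 101.8880 = 20.8530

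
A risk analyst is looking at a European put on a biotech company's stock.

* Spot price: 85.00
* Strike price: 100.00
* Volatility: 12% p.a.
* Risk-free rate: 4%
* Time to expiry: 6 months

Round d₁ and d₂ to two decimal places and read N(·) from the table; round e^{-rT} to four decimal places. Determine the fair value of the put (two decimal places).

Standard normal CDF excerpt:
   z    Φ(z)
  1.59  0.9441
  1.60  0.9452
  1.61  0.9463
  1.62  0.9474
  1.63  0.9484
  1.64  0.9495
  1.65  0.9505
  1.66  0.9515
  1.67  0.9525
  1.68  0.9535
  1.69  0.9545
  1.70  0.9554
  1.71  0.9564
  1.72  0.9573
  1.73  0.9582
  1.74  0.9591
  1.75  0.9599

13.13

T = 0.5;  σ√T = 0.0849
ln(S/K) + (r + σ²/2)T = ln(85/100) + (0.04 + 0.12²/2)·0.5 = -0.1625 + 0.0236 = -0.1389
d₁ = -0.1389 / 0.0849 = -1.6372 ≈ -1.64
d₂ = d₁ − σ√T = -1.6372 − 0.0849 = -1.7220 ≈ -1.72
exp(−rT) = exp(−0.04·0.5) = 0.9802
P = 100·0.9802·N(1.72) − 85·N(1.64) = 100·0.9802·0.9573 − 85·0.9495 = 93.8345 − 80.7075 = 13.1270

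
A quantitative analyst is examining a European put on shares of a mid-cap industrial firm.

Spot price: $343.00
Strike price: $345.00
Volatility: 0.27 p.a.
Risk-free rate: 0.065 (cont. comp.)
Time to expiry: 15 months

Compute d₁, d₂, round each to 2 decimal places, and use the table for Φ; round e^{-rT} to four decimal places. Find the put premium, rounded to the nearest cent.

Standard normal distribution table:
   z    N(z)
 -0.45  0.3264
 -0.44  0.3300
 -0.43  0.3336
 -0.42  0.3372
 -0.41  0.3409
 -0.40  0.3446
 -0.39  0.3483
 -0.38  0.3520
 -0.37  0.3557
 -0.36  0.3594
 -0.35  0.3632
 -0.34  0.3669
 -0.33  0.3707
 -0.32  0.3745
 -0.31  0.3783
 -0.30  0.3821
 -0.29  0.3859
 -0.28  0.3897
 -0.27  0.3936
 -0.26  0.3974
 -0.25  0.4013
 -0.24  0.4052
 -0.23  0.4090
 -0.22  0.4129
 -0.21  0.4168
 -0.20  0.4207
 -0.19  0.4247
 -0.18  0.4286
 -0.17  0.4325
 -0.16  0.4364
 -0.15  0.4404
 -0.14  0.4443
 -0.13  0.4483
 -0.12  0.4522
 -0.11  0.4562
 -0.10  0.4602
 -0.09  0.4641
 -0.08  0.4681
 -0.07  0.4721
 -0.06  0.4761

$28.19

σ√T = 0.27·√1.25 = 0.3019
ln(S/K) + (r + σ²/2)T = ln(343/345) + (0.065 + 0.27²/2)·1.25 = -0.0058 + 0.1268 = 0.1210
d₁ = 0.1210 / 0.3019 = 0.4008 ≈ 0.40
d₂ = d₁ − σ√T = 0.4008 − 0.3019 = 0.0990 ≈ 0.10
exp(−rT) = exp(−0.065·1.25) = 0.9220
P = 345·0.9220·N(-0.10) − 343·N(-0.40) = 345·0.9220·0.4602 − 343·0.3446 = 146.3850 − 118.1978 = 28.1872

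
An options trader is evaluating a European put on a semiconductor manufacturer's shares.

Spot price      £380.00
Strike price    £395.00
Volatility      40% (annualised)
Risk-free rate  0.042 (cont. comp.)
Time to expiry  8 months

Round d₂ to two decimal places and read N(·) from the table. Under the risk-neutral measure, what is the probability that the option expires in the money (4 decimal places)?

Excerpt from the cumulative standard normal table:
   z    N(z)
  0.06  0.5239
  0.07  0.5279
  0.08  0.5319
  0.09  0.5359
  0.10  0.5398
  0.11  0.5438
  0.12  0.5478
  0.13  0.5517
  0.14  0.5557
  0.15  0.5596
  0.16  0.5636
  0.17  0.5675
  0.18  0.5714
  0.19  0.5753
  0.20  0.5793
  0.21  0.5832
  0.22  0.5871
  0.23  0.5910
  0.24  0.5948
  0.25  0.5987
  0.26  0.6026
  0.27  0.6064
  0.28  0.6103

σ√T = 0.4·√0.6667 = 0.3266
d₁ = [ln(380/395) + (0.042 + ½·0.4²)·0.6667] / (σ√T) = (-0.0387 + 0.0813) / 0.3266 = 0.1305 ⇒ 0.13
d₂ = 0.1305 − 0.3266 = -0.1961 ⇒ -0.20
Risk-neutral Pr[S_T < K] = N(−d₂) = N(0.20) = 0.5793

0.5793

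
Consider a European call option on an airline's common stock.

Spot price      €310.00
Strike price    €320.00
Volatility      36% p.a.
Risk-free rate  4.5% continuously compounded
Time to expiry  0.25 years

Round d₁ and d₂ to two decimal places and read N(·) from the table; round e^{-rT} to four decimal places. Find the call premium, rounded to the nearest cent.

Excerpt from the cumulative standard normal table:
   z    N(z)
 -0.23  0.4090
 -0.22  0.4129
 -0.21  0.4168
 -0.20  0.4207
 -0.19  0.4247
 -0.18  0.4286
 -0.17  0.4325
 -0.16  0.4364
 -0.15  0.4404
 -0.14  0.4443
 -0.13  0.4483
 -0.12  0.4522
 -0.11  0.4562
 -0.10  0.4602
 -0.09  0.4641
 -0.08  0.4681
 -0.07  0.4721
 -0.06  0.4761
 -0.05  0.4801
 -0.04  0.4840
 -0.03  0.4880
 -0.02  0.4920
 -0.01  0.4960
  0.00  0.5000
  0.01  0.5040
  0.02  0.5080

€19.40

σ√T = 0.36 × 0.5000 = 0.1800
d₁ = [ln(310/320) + (0.045 + 0.36²/2)·0.25] / 0.1800 = [-0.0317 + 0.0274] / 0.1800 = -0.0239 which rounds to -0.02
d₂ = d₁ − σ√T = -0.0239 − 0.1800 = -0.2039 which rounds to -0.20
exp(−rT) = exp(−0.045·0.25) = 0.9888
N(d₁) = N(-0.02) = 0.4920;  N(d₂) = N(-0.20) = 0.4207
C = 310·0.4920 − 320·0.9888·0.4207 = 152.5200 − 133.1162 = 19.4038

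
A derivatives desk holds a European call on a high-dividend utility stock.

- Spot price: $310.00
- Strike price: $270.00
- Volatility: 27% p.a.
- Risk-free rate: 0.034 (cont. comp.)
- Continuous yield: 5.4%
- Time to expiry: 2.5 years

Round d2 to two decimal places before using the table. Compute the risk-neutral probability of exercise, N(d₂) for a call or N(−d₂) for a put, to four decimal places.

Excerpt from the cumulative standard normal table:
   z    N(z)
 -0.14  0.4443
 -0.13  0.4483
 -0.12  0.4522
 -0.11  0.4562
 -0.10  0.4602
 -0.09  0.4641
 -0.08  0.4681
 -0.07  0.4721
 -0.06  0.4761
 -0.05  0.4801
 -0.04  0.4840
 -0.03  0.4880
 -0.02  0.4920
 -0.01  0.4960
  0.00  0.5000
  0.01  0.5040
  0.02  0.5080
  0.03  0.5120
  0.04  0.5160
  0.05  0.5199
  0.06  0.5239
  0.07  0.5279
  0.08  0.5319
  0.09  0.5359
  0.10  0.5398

0.4960

T = 2.5;  σ√T = 0.4269
d₁ = [ln(310/270) + (0.034 − 0.054 + 0.27²/2)·2.5] / 0.4269 = [0.1382 + 0.0411] / 0.4269 = 0.4199 ⇒ 0.42
d₂ = d₁ − σ√T = 0.4199 − 0.4269 = -0.0070 ⇒ -0.01
Pr(exercise) under Q = N(d₂) = 0.4960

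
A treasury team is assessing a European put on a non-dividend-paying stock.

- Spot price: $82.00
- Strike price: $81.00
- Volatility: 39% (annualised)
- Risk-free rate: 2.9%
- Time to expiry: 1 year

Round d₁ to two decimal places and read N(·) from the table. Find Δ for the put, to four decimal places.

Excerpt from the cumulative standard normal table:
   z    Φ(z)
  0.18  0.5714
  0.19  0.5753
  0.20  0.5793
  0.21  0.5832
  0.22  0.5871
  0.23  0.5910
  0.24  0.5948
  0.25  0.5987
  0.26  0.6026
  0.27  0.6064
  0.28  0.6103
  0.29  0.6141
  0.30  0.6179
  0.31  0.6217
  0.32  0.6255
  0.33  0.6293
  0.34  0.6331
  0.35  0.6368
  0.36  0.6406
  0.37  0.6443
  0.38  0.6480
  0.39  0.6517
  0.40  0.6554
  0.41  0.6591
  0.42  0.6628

-0.3821

T = 1;  σ√T = 0.3900
d₁ = [ln(82/81) + (0.029 + 0.39²/2)·1] / 0.3900 = [0.0123 + 0.1051] / 0.3900 = 0.3008 which rounds to 0.30
N(d₁) = N(0.30) = 0.6179
Δ_put = N(d₁) − 1 = 0.6179 − 1 = -0.3821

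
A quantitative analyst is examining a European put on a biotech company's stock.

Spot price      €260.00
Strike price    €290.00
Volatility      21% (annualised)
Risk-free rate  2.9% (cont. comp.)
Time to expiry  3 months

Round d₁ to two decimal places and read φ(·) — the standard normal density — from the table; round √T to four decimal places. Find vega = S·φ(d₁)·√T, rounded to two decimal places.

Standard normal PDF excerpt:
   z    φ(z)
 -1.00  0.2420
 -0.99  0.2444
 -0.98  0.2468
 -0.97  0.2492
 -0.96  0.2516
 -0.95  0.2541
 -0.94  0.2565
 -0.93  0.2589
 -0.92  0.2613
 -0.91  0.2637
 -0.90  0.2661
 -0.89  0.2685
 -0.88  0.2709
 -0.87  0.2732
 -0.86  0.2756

σ√T = 0.21·√0.25 = 0.1050
ln(S/K) + (r + σ²/2)T = ln(260/290) + (0.029 + 0.21²/2)·0.25 = -0.1092 + 0.0128 = -0.0964
d₁ = -0.0964 / 0.1050 = -0.9184 ≈ -0.92
√T = √0.25 = 0.5000
φ(d₁) = φ(-0.92) = 0.2613
vega = S·φ(d₁)·√T = 260·0.2613·0.5000 = 33.9690

33.97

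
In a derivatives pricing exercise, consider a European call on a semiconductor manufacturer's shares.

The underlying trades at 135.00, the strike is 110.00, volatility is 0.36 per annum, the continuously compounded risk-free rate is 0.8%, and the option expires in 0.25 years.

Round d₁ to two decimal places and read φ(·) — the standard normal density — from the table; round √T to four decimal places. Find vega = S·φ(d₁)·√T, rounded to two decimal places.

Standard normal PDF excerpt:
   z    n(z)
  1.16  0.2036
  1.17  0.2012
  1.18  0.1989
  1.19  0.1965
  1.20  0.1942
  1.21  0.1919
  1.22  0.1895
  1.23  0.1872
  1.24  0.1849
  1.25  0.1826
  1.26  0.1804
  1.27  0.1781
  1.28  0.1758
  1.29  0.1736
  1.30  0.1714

12.48

σ√T = 0.36·√0.25 = 0.1800
d₁ = [ln(135/110) + (0.008 + 0.36²/2)·0.25] / 0.1800 = [0.2048 + 0.0182] / 0.1800 = 1.2389 → 1.24
√T = √0.25 = 0.5000
φ(d₁) = φ(1.24) = 0.1849
vega = S·φ(d₁)·√T = 135·0.1849·0.5000 = 12.4808
(Vega is the same for a European call and put with the same parameters.)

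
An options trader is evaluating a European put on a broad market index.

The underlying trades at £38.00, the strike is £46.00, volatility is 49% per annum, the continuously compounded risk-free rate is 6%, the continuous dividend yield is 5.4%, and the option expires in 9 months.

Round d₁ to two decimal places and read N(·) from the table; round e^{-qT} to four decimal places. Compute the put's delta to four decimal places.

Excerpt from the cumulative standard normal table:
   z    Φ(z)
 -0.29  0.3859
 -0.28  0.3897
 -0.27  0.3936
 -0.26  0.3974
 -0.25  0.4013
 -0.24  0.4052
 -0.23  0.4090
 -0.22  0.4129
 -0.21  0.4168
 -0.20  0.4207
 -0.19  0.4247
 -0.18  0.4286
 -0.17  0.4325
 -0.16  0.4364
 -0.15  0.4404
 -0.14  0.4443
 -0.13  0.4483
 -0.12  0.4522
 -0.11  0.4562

-0.5675

σ√T = 0.49 × 0.8660 = 0.4244
ln(S/K) + (r − q + σ²/2)T = ln(38/46) + (0.06 − 0.054 + 0.49²/2)·0.75 = -0.1911 + 0.0945 = -0.0965
d₁ = -0.0965 / 0.4244 = -0.2274 ≈ -0.23
N(d₁) = N(-0.23) = 0.4090
Δ_put = exp(−qT)·(N(d₁) − 1) = 0.9603·(0.4090 − 1) = -0.5675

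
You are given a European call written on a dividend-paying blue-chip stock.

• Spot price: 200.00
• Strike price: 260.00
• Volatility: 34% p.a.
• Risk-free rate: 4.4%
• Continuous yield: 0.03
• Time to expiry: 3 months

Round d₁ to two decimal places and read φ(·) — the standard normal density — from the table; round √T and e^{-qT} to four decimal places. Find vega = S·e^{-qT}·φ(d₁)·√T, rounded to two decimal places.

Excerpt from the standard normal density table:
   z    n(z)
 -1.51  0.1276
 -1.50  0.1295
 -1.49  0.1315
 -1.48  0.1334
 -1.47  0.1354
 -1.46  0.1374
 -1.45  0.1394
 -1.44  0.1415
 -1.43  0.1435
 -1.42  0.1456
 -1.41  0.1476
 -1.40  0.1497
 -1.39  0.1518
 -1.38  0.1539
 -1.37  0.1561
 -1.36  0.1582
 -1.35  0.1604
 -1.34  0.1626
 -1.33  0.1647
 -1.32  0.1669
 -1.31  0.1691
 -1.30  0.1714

14.04

T = 0.25;  σ√T = 0.1700
d₁ = [ln(200/260) + (0.044 − 0.03 + ½·0.34²)·0.25] / (σ√T) = (-0.2624 + 0.0180) / 0.1700 = -1.4377 → -1.44
√T = √0.25 = 0.5000
φ(d₁) = φ(-1.44) = 0.1415
exp(−qT) = exp(−0.03·0.25) = 0.9925
vega = S·exp(−qT)·φ(d₁)·√T = 200·0.9925·0.1415·0.5000 = 14.0439
(Call and put vega coincide under Black-Scholes.)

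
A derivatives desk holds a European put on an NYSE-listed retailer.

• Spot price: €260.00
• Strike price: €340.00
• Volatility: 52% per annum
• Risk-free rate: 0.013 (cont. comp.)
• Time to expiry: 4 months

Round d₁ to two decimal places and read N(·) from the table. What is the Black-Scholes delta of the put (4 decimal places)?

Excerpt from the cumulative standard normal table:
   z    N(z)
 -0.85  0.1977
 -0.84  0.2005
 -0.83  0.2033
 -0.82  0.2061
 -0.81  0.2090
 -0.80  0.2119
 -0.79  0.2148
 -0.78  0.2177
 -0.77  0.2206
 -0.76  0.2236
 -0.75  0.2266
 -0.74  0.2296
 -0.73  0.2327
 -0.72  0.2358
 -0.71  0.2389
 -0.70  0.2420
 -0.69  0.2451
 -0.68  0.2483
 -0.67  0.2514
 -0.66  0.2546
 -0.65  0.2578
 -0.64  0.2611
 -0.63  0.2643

σ√T = 0.52 × 0.5774 = 0.3002
d₁ = [ln(260/340) + (0.013 + ½·0.52²)·0.3333] / (σ√T) = (-0.2683 + 0.0494) / 0.3002 = -0.7290 → -0.73
N(d₁) = N(-0.73) = 0.2327
Δ_put = N(d₁) − 1 = 0.2327 − 1 = -0.7673

-0.7673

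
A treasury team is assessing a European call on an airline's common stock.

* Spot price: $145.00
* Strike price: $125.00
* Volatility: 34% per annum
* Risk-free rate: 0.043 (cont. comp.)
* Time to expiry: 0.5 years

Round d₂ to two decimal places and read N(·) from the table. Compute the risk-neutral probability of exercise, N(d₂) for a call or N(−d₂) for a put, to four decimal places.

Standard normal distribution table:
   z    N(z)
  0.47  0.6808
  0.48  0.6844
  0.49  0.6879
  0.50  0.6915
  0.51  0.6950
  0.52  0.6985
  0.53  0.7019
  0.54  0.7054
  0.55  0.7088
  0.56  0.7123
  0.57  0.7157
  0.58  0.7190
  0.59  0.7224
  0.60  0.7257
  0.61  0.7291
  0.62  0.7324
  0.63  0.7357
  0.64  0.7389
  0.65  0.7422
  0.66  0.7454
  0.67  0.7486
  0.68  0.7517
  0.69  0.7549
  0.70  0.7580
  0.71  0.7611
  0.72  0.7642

0.7224

σ√T = 0.34·√0.5 = 0.2404
d₁ = [ln(145/125) + (0.043 + ½·0.34²)·0.5] / (σ√T) = (0.1484 + 0.0504) / 0.2404 = 0.8270 → 0.83
d₂ = 0.8270 − 0.2404 = 0.5866 → 0.59
Pr(exercise) under Q = N(d₂) = 0.7224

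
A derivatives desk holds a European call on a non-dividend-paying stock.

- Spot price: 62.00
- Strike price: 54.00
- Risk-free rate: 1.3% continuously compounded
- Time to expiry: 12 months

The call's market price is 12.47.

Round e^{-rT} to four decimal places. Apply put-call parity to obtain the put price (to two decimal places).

exp(−rT) = exp(−0.013·1) = 0.9871
Put-call parity: C − P = S − K·e^(−rT) = 62 − 54·0.9871 = 62 − 53.3034 = 8.6966
P = C − (C − P) = 12.47 − (8.6966) = 3.7734

3.77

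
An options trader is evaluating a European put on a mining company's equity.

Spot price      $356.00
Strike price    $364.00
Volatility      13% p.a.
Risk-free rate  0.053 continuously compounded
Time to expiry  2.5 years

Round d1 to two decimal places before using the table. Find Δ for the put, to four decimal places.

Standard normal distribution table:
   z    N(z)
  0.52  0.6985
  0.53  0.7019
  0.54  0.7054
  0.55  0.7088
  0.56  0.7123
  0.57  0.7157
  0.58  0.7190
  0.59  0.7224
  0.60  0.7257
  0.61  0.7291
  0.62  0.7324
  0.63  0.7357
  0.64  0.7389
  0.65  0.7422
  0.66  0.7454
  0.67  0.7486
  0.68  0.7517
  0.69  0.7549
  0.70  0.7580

T = 2.5;  σ√T = 0.2055
d₁ = [ln(356/364) + (0.053 + ½·0.13²)·2.5] / (σ√T) = (-0.0222 + 0.1536) / 0.2055 = 0.6393 which rounds to 0.64
N(d₁) = N(0.64) = 0.7389
Δ_put = N(d₁) − 1 = 0.7389 − 1 = -0.2611

-0.2611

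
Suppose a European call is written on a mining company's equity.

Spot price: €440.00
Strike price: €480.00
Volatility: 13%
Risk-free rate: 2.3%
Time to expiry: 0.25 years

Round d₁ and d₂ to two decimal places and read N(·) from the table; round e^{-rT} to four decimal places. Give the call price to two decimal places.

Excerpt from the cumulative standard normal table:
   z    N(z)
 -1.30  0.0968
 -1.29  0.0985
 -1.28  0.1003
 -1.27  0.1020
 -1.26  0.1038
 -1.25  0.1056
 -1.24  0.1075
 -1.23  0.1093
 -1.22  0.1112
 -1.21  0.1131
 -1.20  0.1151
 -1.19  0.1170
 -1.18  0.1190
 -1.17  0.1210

T = 0.25;  σ√T = 0.0650
ln(S/K) + (r + σ²/2)T = ln(440/480) + (0.023 + 0.13²/2)·0.25 = -0.0870 + 0.0079 = -0.0791
d₁ = -0.0791 / 0.0650 = -1.2177 which rounds to -1.22
d₂ = d₁ − σ√T = -1.2177 − 0.0650 = -1.2827 which rounds to -1.28
e^(−rT) = e^(−0.023·0.25) = 0.9943
N(d₁) = N(-1.22) = 0.1112;  N(d₂) = N(-1.28) = 0.1003
C = 440·0.1112 − 480·0.9943·0.1003 = 48.9280 − 47.8696 = 1.0584

€1.06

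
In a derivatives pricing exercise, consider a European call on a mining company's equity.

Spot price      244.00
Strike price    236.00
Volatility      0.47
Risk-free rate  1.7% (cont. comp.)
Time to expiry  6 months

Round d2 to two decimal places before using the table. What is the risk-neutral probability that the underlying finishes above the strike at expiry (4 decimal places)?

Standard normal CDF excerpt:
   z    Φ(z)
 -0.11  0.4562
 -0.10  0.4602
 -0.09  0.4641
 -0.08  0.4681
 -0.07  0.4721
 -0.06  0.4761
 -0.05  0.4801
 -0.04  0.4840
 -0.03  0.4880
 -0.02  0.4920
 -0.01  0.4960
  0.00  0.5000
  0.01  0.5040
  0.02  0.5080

σ√T = 0.47·√0.5 = 0.3323
d₁ = [ln(244/236) + (0.017 + ½·0.47²)·0.5] / (σ√T) = (0.0333 + 0.0637) / 0.3323 = 0.2921 ⇒ 0.29
d₂ = 0.2921 − 0.3323 = -0.0403 ⇒ -0.04
Risk-neutral Pr[S_T > K] = N(d₂) = N(-0.04) = 0.4840

0.4840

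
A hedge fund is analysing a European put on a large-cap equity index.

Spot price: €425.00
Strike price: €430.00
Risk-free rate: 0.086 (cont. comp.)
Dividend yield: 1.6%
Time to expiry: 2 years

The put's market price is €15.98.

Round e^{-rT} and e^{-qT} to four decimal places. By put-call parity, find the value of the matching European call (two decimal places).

€65.53

e^(−qT) = e^(−0.016·2) = 0.9685;  e^(−rT) = e^(−0.086·2) = 0.8420
Put-call parity: C − P = S·e^(−qT) − K·e^(−rT) = 425·0.9685 − 430·0.8420 = 411.6125 − 362.0600 = 49.5525
C = P + (C − P) = 15.98 + (49.5525) = 65.5325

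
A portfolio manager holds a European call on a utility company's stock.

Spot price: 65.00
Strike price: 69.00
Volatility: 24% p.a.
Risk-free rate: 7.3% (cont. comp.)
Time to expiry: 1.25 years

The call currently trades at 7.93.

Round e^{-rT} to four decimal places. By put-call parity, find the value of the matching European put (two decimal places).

5.91

exp(−rT) = exp(−0.073·1.25) = 0.9128
Put-call parity: C − P = S − K·e^(−rT) = 65 − 69·0.9128 = 65 − 62.9832 = 2.0168
P = C − (C − P) = 7.93 − (2.0168) = 5.9132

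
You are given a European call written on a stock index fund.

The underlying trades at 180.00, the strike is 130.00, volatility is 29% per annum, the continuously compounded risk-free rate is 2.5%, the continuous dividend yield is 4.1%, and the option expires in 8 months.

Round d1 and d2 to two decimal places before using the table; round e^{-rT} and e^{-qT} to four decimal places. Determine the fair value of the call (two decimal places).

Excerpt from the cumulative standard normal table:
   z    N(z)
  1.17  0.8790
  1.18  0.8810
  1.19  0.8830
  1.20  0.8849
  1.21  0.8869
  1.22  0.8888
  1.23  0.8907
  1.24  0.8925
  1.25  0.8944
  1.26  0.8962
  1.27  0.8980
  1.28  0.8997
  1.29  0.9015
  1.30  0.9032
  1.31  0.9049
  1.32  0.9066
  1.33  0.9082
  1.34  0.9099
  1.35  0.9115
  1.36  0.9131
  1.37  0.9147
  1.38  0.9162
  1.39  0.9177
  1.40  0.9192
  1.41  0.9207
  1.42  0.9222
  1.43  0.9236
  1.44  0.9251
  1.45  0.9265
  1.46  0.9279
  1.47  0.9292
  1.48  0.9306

σ√T = 0.29·√0.6667 = 0.2368
d₁ = [ln(180/130) + (0.025 − 0.041 + ½·0.29²)·0.6667] / (σ√T) = (0.3254 + 0.0174) / 0.2368 = 1.4477 ⇒ 1.45
d₂ = 1.4477 − 0.2368 = 1.2109 ⇒ 1.21
e^(−qT) = e^(−0.041·0.6667) = 0.9730;  e^(−rT) = e^(−0.025·0.6667) = 0.9835
N(d₁) = N(1.45) = 0.9265;  N(d₂) = N(1.21) = 0.8869
C = 180·0.9730·0.9265 − 130·0.9835·0.8869 = 162.2672 − 113.3946 = 48.8726

48.87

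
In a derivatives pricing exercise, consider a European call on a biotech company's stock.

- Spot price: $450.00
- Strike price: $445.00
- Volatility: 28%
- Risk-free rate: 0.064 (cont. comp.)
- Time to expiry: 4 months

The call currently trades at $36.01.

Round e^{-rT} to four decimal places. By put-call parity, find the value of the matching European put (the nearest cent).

exp(−rT) = exp(−0.064·0.3333) = 0.9789
Put-call parity: C − P = S − K·e^(−rT) = 450 − 445·0.9789 = 450 − 435.6105 = 14.3895
P = C − (C − P) = 36.01 − (14.3895) = 21.6205

$21.62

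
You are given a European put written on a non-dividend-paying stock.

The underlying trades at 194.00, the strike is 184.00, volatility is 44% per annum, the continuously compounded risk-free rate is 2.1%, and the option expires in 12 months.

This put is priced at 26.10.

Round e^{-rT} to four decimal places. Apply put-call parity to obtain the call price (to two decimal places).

39.93

e^(−rT) = e^(−0.021·1) = 0.9792
Put-call parity: C − P = S − K·e^(−rT) = 194 − 184·0.9792 = 194 − 180.1728 = 13.8272
C = P + (C − P) = 26.10 + (13.8272) = 39.9272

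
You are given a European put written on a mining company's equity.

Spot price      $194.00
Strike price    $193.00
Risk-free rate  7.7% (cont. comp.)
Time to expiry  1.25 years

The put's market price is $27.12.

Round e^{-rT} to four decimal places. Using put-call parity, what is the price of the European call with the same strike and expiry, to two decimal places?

e^(−rT) = e^(−0.077·1.25) = 0.9082
Put-call parity: C − P = S − K·e^(−rT) = 194 − 193·0.9082 = 194 − 175.2826 = 18.7174
C = P + (C − P) = 27.12 + (18.7174) = 45.8374

$45.84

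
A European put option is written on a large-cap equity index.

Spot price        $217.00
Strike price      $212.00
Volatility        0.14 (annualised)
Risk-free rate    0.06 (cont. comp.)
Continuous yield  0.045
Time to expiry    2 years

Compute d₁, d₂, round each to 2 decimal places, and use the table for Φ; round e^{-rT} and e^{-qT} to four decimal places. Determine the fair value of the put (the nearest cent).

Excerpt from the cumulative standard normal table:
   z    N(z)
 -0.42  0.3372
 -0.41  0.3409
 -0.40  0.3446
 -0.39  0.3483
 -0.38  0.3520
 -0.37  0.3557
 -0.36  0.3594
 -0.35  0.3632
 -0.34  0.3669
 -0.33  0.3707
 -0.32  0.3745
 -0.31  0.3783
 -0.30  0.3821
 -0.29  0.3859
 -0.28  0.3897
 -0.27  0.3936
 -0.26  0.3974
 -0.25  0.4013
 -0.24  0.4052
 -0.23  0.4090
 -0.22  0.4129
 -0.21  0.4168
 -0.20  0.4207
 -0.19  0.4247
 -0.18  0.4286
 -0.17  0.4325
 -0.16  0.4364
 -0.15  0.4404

$10.78

σ√T = 0.14 × 1.4142 = 0.1980
d₁ = [ln(217/212) + (0.06 − 0.045 + 0.14²/2)·2] / 0.1980 = [0.0233 + 0.0496] / 0.1980 = 0.3683 which rounds to 0.37
d₂ = d₁ − σ√T = 0.3683 − 0.1980 = 0.1703 which rounds to 0.17
exp(−qT) = exp(−0.045·2) = 0.9139;  exp(−rT) = exp(−0.06·2) = 0.8869
N(−d₂) = N(-0.17) = 0.4325;  N(−d₁) = N(-0.37) = 0.3557
P = 212·0.8869·0.4325 − 217·0.9139·0.3557 = 81.3199 − 70.5411 = 10.7788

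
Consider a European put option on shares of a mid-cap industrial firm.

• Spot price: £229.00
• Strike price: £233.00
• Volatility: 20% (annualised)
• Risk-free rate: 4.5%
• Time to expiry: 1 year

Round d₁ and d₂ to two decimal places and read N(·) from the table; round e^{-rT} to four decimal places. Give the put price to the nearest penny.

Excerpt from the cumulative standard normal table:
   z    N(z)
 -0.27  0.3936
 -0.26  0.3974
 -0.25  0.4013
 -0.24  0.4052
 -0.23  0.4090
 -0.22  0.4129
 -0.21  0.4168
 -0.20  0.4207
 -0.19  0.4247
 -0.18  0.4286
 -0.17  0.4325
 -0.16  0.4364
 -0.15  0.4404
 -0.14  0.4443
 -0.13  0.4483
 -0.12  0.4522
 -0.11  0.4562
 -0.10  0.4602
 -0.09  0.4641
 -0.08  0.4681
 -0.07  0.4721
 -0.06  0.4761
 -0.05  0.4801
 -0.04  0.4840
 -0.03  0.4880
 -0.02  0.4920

T = 1;  σ√T = 0.2000
d₁ = [ln(229/233) + (0.045 + 0.2²/2)·1] / 0.2000 = [-0.0173 + 0.0650] / 0.2000 = 0.2384 which rounds to 0.24
d₂ = d₁ − σ√T = 0.2384 − 0.2000 = 0.0384 which rounds to 0.04
e^(−rT) = e^(−0.045·1) = 0.9560
P = 233·0.9560·N(-0.04) − 229·N(-0.24) = 233·0.9560·0.4840 − 229·0.4052 = 107.8100 − 92.7908 = 15.0192

£15.02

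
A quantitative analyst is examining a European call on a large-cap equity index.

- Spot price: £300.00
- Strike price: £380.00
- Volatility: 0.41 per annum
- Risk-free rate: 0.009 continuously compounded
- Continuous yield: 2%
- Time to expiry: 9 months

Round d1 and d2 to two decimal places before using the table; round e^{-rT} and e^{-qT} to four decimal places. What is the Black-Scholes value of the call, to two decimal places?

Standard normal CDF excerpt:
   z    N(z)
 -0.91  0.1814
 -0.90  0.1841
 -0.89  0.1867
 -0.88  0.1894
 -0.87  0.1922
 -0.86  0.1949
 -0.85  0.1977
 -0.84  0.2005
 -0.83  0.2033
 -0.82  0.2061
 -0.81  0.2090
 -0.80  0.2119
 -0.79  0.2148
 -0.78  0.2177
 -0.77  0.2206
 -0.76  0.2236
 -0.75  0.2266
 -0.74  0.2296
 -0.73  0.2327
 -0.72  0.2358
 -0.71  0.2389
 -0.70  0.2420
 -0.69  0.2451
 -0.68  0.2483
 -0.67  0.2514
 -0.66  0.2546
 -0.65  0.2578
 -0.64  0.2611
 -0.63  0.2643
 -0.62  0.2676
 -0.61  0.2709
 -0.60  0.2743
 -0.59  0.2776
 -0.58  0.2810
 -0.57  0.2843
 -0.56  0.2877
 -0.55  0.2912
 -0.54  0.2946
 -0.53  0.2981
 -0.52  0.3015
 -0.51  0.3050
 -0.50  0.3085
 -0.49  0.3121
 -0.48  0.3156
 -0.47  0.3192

£17.59

T = 0.75;  σ√T = 0.3551
d₁ = [ln(300/380) + (0.009 − 0.02 + 0.41²/2)·0.75] / 0.3551 = [-0.2364 + 0.0548] / 0.3551 = -0.5115 ⇒ -0.51
d₂ = d₁ − σ√T = -0.5115 − 0.3551 = -0.8665 ⇒ -0.87
e^(−qT) = e^(−0.02·0.75) = 0.9851;  e^(−rT) = e^(−0.009·0.75) = 0.9933
N(d₁) = N(-0.51) = 0.3050;  N(d₂) = N(-0.87) = 0.1922
C = 300·0.9851·0.3050 − 380·0.9933·0.1922 = 90.1366 − 72.5467 = 17.5900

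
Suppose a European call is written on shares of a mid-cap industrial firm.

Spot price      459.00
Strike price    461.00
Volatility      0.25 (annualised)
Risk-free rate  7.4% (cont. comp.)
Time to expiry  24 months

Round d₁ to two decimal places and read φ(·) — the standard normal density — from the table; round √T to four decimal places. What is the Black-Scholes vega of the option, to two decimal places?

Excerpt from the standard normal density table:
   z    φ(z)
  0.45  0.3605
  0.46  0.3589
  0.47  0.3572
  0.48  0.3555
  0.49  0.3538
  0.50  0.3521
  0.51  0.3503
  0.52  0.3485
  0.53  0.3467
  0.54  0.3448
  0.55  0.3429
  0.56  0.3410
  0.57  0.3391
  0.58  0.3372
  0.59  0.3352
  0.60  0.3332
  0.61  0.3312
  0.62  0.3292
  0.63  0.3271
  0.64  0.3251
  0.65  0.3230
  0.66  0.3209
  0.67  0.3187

218.88

T = 2;  σ√T = 0.3536
d₁ = [ln(459/461) + (0.074 + 0.25²/2)·2] / 0.3536 = [-0.0043 + 0.2105] / 0.3536 = 0.5831 ⇒ 0.58
√T = √2 = 1.4142
φ(d₁) = φ(0.58) = 0.3372
vega = S·φ(d₁)·√T = 459·0.3372·1.4142 = 218.8825
(Vega is the same for a European call and put with the same parameters.)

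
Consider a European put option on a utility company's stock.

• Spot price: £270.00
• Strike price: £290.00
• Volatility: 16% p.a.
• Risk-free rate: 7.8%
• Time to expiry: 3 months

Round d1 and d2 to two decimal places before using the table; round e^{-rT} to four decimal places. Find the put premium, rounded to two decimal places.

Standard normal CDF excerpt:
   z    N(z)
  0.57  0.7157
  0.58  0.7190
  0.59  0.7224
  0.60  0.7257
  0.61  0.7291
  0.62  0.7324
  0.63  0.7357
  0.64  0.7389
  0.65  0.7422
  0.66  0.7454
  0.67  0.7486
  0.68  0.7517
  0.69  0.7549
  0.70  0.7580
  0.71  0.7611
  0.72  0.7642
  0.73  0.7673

σ√T = 0.16·√0.25 = 0.0800
d₁ = [ln(270/290) + (0.078 + ½·0.16²)·0.25] / (σ√T) = (-0.0715 + 0.0227) / 0.0800 = -0.6095 ≈ -0.61
d₂ = -0.6095 − 0.0800 = -0.6895 ≈ -0.69
exp(−rT) = exp(−0.078·0.25) = 0.9807
P = 290·0.9807·N(0.69) − 270·N(0.61) = 290·0.9807·0.7549 − 270·0.7291 = 214.6958 − 196.8570 = 17.8388

£17.84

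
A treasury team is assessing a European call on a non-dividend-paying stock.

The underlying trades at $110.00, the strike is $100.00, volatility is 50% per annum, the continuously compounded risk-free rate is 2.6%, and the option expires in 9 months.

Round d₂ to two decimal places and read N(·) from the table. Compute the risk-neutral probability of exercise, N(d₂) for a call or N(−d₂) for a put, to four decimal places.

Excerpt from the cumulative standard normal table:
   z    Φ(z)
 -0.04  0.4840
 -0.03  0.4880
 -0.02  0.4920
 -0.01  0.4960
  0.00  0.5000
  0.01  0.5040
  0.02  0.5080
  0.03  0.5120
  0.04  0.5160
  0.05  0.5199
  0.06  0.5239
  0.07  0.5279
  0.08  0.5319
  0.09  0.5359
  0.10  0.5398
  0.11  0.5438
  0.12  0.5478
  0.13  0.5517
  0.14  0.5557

σ√T = 0.5·√0.75 = 0.4330
d₁ = [ln(110/100) + (0.026 + 0.5²/2)·0.75] / 0.4330 = [0.0953 + 0.1132] / 0.4330 = 0.4816 ≈ 0.48
d₂ = d₁ − σ√T = 0.4816 − 0.4330 = 0.0486 ≈ 0.05
Pr(exercise) under Q = N(d₂) = 0.5199

0.5199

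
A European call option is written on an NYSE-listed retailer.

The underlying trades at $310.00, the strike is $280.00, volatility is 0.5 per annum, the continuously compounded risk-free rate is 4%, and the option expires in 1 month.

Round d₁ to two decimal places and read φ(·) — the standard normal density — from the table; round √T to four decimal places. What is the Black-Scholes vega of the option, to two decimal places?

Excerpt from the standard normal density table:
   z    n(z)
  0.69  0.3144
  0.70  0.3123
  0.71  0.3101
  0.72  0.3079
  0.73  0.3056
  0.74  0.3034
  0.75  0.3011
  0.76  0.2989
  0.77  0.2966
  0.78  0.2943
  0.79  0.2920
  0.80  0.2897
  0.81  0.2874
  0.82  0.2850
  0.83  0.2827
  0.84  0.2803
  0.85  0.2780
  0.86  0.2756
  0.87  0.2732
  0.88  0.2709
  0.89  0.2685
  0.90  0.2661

σ√T = 0.5 × 0.2887 = 0.1443
d₁ = [ln(310/280) + (0.04 + 0.5²/2)·0.08333] / 0.1443 = [0.1018 + 0.0138] / 0.1443 = 0.8004 ⇒ 0.80
√T = √0.08333 = 0.2887
φ(d₁) = φ(0.80) = 0.2897
vega = S·φ(d₁)·√T = 310·0.2897·0.2887 = 25.9273

25.93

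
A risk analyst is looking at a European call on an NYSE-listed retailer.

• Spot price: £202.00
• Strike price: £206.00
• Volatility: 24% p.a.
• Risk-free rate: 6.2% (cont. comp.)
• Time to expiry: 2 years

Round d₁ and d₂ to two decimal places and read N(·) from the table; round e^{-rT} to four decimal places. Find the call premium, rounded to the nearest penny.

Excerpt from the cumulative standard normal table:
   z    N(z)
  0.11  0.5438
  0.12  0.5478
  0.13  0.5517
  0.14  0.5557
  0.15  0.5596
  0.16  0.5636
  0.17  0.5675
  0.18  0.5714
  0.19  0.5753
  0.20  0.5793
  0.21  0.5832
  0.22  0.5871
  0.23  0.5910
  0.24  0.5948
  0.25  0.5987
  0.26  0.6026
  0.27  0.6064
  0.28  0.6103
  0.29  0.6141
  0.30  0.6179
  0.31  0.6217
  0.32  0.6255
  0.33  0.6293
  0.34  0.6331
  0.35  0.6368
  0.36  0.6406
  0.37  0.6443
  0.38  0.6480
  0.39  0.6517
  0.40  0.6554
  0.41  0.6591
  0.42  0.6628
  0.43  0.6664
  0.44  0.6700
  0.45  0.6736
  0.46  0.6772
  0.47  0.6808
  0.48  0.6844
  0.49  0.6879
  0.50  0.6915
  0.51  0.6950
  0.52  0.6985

σ√T = 0.24 × 1.4142 = 0.3394
d₁ = [ln(202/206) + (0.062 + 0.24²/2)·2] / 0.3394 = [-0.0196 + 0.1816] / 0.3394 = 0.4773 which rounds to 0.48
d₂ = d₁ − σ√T = 0.4773 − 0.3394 = 0.1379 which rounds to 0.14
e^(−rT) = e^(−0.062·2) = 0.8834
C = 202·N(0.48) − 206·0.8834·N(0.14) = 202·0.6844 − 206·0.8834·0.5557 = 138.2488 − 101.1265 = 37.1223

£37.12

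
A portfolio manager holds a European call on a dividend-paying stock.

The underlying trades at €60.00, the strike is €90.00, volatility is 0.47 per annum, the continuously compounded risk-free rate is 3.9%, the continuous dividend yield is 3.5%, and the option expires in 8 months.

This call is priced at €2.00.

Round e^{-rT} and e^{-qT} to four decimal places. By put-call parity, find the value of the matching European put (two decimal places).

€31.07

exp(−qT) = exp(−0.035·0.6667) = 0.9769;  exp(−rT) = exp(−0.039·0.6667) = 0.9743
Put-call parity: C − P = S·e^(−qT) − K·e^(−rT) = 60·0.9769 − 90·0.9743 = 58.6140 − 87.6870 = -29.0730
P = C − (C − P) = 2.00 − (-29.0730) = 31.0730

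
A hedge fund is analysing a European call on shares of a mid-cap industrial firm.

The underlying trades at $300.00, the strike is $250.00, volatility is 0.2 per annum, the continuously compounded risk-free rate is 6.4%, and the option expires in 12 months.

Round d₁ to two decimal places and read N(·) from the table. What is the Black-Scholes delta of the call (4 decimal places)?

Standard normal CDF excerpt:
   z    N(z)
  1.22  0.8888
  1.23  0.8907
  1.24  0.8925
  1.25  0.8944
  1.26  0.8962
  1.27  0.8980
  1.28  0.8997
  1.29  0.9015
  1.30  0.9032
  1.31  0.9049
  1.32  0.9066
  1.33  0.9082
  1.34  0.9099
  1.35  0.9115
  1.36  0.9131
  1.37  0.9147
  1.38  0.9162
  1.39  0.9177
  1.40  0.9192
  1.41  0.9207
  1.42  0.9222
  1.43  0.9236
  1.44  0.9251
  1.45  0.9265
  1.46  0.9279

T = 1;  σ√T = 0.2000
d₁ = [ln(300/250) + (0.064 + ½·0.2²)·1] / (σ√T) = (0.1823 + 0.0840) / 0.2000 = 1.3316 → 1.33
N(d₁) = N(1.33) = 0.9082
Δ_call = N(d₁) = 0.9082

0.9082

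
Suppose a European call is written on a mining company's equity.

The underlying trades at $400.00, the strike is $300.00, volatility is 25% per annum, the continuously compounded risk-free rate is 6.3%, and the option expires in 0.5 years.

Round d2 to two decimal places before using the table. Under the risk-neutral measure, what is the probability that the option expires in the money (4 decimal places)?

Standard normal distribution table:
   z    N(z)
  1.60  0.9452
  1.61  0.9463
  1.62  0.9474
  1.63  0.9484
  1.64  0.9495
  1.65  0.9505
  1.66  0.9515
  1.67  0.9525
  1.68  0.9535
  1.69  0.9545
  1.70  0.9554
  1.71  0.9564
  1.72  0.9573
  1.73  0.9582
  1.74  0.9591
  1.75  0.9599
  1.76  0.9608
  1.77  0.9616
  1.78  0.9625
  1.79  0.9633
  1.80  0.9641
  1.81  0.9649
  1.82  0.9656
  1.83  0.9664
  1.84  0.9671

σ√T = 0.25 × 0.7071 = 0.1768
d₁ = [ln(400/300) + (0.063 + 0.25²/2)·0.5] / 0.1768 = [0.2877 + 0.0471] / 0.1768 = 1.8940 ⇒ 1.89
d₂ = d₁ − σ√T = 1.8940 − 0.1768 = 1.7172 ⇒ 1.72
Risk-neutral Pr[S_T > K] = N(d₂) = N(1.72) = 0.9573

0.9573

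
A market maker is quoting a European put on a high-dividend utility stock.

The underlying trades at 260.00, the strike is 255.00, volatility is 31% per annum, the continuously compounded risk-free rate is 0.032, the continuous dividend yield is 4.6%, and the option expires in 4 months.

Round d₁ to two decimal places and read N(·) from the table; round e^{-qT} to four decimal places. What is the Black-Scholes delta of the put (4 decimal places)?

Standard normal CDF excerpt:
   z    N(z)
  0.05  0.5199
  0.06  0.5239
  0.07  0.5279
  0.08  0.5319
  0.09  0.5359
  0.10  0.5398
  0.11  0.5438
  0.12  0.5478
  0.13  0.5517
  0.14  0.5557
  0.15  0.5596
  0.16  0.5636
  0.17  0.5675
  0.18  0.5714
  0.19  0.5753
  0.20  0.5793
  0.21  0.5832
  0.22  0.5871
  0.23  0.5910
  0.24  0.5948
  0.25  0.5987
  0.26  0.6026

-0.4259

σ√T = 0.31 × 0.5774 = 0.1790
d₁ = [ln(260/255) + (0.032 − 0.046 + 0.31²/2)·0.3333] / 0.1790 = [0.0194 + 0.0114] / 0.1790 = 0.1719 ⇒ 0.17
N(d₁) = N(0.17) = 0.5675
Δ_put = exp(−qT)·(N(d₁) − 1) = 0.9848·(0.5675 − 1) = -0.4259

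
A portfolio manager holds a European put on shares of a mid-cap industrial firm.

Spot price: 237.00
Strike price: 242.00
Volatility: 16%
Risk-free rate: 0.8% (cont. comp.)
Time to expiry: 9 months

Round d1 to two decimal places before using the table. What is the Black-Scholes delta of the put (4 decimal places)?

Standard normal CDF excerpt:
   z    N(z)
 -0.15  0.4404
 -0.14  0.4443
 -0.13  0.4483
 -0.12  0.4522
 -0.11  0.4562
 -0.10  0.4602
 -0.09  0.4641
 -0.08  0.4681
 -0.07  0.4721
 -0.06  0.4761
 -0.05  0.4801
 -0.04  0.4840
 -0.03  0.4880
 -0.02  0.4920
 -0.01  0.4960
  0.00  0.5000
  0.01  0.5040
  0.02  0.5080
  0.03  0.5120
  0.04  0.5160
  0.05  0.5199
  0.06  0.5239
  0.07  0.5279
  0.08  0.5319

-0.5160

σ√T = 0.16·√0.75 = 0.1386
d₁ = [ln(237/242) + (0.008 + 0.16²/2)·0.75] / 0.1386 = [-0.0209 + 0.0156] / 0.1386 = -0.0381 ⇒ -0.04
N(d₁) = N(-0.04) = 0.4840
Δ_put = N(d₁) − 1 = 0.4840 − 1 = -0.5160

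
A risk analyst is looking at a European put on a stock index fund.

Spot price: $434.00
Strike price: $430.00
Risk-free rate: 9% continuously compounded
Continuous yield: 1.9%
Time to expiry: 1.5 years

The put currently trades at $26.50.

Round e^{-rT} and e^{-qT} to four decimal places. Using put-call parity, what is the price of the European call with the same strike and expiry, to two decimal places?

$72.61

exp(−qT) = exp(−0.019·1.5) = 0.9719;  exp(−rT) = exp(−0.09·1.5) = 0.8737
Put-call parity: C − P = S·e^(−qT) − K·e^(−rT) = 434·0.9719 − 430·0.8737 = 421.8046 − 375.6910 = 46.1136
C = P + (C − P) = 26.50 + (46.1136) = 72.6136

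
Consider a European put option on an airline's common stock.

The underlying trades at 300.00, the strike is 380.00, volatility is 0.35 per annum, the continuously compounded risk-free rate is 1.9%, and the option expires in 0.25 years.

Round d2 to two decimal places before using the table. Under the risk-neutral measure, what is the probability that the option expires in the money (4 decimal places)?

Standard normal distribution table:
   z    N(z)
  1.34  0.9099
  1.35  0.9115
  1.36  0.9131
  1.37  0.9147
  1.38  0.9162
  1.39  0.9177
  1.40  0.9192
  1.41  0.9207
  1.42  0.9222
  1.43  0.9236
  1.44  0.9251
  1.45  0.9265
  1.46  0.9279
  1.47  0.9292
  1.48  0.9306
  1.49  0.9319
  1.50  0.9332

0.9207

σ√T = 0.35·√0.25 = 0.1750
d₁ = [ln(300/380) + (0.019 + 0.35²/2)·0.25] / 0.1750 = [-0.2364 + 0.0201] / 0.1750 = -1.2362 → -1.24
d₂ = d₁ − σ√T = -1.2362 − 0.1750 = -1.4112 → -1.41
Pr(exercise) under Q = N(−d₂) = N(1.41) = 0.9207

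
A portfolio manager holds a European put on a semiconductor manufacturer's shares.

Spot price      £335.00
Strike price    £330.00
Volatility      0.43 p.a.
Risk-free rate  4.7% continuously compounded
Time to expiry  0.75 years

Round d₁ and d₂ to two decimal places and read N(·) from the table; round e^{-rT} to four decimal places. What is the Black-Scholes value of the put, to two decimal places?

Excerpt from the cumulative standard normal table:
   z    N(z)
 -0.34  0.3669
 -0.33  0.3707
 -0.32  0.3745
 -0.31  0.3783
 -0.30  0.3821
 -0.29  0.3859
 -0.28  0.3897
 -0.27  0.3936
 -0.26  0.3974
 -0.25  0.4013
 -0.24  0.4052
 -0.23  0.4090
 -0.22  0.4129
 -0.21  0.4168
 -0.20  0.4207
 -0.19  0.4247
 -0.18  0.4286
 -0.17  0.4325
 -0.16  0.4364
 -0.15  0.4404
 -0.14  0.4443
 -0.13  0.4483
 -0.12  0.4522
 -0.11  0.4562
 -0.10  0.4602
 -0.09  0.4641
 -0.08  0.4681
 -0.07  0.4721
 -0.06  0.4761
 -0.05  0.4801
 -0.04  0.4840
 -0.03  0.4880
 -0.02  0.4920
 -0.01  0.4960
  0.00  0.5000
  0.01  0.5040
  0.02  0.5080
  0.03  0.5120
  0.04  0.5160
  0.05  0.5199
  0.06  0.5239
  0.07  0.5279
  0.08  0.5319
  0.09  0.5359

£40.17

σ√T = 0.43·√0.75 = 0.3724
ln(S/K) + (r + σ²/2)T = ln(335/330) + (0.047 + 0.43²/2)·0.75 = 0.0150 + 0.1046 = 0.1196
d₁ = 0.1196 / 0.3724 = 0.3212 which rounds to 0.32
d₂ = d₁ − σ√T = 0.3212 − 0.3724 = -0.0512 which rounds to -0.05
e^(−rT) = e^(−0.047·0.75) = 0.9654
N(−d₂) = N(0.05) = 0.5199;  N(−d₁) = N(-0.32) = 0.3745
P = 330·0.9654·0.5199 − 335·0.3745 = 165.6308 − 125.4575 = 40.1733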